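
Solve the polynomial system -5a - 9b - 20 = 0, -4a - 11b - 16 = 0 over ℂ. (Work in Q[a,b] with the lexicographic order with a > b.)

{(-4, 0)}

Compute a lex Gröbner basis by Buchberger's algorithm.
f_1 = -5a - 9b - 20, LT = a.
f_2 = -4a - 11b - 16, LT = a.

S(f_1,f_2): lcm = a. S = -19/20b.
  reduce S modulo (f_1, f_2):
  remainder -19/20b ≠ 0; add h_3 = -19/20b to the basis.

The other S-polynomials (S(f_1,h_3), S(f_2,h_3)) all reduce to 0 modulo the current basis, so we have a Gröbner basis.
Inter-reduce: drop elements whose leading term is divisible by another's, tail-reduce, and make monic.
Reduced Gröbner basis: {a + 4, b}.

A lex Gröbner basis eliminates variables successively. Here b depends only on b, with roots {0}; lifting each root through the earlier basis elements recovers the full solutions.
  b = 0: the earlier basis element becomes a + 4 = 0, giving a = -4 — point (-4, 0).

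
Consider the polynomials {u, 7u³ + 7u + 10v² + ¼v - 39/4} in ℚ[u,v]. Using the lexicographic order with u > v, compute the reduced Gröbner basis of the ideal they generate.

The reduced Gröbner basis is the canonical form of the ideal for this ordering.

f_1 = u, LT = u.
f_2 = 7u³ + 7u + 10v² + ¼v - 39/4, LT = u³.

S(f_1,f_2): lcm = u³. S = -u - 10/7v² - 1/28v + 39/28.
  leading term u: subtract (-1)·f_1 from -u - 10/7v² - 1/28v + 39/28 → -10/7v² - 1/28v + 39/28
  leading term v²: no divisor's leading term divides it; move -10/7v² to the remainder.
  leading term v: no divisor's leading term divides it; move -1/28v to the remainder.
  leading term 1: no divisor's leading term divides it; move 39/28 to the remainder.
  remainder -10/7v² - 1/28v + 39/28 ≠ 0; add g_3 = -10/7v² - 1/28v + 39/28 to the basis.

The other S-polynomials (S(f_1,g_3), S(f_2,g_3)) all reduce to 0 modulo the current basis, so we have a Gröbner basis.
Inter-reduce: drop elements whose leading term is divisible by another's, tail-reduce, and make monic.

G = {u, v² + 1/40v - 39/40}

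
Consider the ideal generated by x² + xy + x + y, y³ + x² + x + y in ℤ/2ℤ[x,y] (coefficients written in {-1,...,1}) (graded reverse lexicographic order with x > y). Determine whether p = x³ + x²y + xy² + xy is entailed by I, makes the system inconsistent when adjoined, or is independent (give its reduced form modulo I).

x³ + x²y + xy² + xy is independent of I; its normal form modulo I is xy² + xy + x + y.

First compute the reduced Gröbner basis of I by Buchberger's algorithm.
f_1 = x² + xy + x + y, LT = x².
f_2 = y³ + x² + x + y, LT = y³.

The S-polynomials (S(f_1,f_2)) all reduce to 0 modulo the current basis, so we have a Gröbner basis.
Inter-reduce: drop elements whose leading term is divisible by another's, tail-reduce, and make monic.
Reduced Gröbner basis: {y³ + xy, x² + xy + x + y}.
Label its elements g_1 = y³ + xy, g_2 = x² + xy + x + y.

Reduce p = x³ + x²y + xy² + xy modulo G:
  leading term x³: subtract (x)·g_2 from x³ + x²y + xy² + xy → xy² + x²
  leading term xy²: no divisor's leading term divides it; move xy² to the remainder.
  leading term x²: subtract (1)·g_2 from x² → xy + x + y
  leading term xy: no divisor's leading term divides it; move xy to the remainder.
  leading term x: no divisor's leading term divides it; move x to the remainder.
  leading term y: no divisor's leading term divides it; move y to the remainder.
  normal form = xy² + xy + x + y.
The normal form is nonzero, so p ∉ I. Since p minus its normal form lies in I, I + (p) = I + (r) where r = xy² + xy + x + y; decide whether this ideal is the whole ring.
Run Buchberger on G together with r (pairs among the g_i already reduce to 0 since G is a Gröbner basis):
g_1 = y³ + xy, LT = y³.
g_2 = x² + xy + x + y, LT = x².
r = xy² + xy + x + y, LT = xy².

The S-polynomials (S(g_1,g_2), S(g_1,r), S(g_2,r)) all reduce to 0 modulo the current basis, so we have a Gröbner basis.
Inter-reduce: drop elements whose leading term is divisible by another's, tail-reduce, and make monic.
Reduced Gröbner basis: {xy² + xy + x + y, y³ + xy, x² + xy + x + y}.
The reduced Gröbner basis of I + (p) is {xy² + xy + x + y, y³ + xy, x² + xy + x + y} ≠ {1}, a proper ideal, so the enlarged system stays consistent: p is independent of I, with normal form xy² + xy + x + y.

The remainder on division by a Gröbner basis is unique — it is the normal form.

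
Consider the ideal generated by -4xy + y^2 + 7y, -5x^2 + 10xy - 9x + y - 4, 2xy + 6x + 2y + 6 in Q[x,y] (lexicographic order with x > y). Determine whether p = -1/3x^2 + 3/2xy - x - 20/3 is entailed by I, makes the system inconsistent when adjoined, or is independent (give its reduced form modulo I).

First compute the reduced Gröbner basis of I by Buchberger's algorithm.
f_1 = -4xy + y^2 + 7y, LT = xy.
f_2 = -5x^2 + 10xy - 9x + y - 4, LT = x^2.
f_3 = 2xy + 6x + 2y + 6, LT = xy.

S(f_1,f_2): lcm = x^2y. S = 7/4xy^2 - 71/20xy + 1/5y^2 - 4/5y.
  reduce S modulo (f_1, f_2, f_3):
  remainder 7/16y^3 + 19/8y^2 - 561/80y ≠ 0; add h_4 = 7/16y^3 + 19/8y^2 - 561/80y to the basis.

S(f_1,f_3): lcm = xy. S = -3x - 1/4y^2 - 11/4y - 3.
  reduce S modulo (f_1, f_2, f_3, h_4):
  remainder -3x - 1/4y^2 - 11/4y - 3 ≠ 0; add h_5 = -3x - 1/4y^2 - 11/4y - 3 to the basis.

S(f_2,f_3): lcm = x^2y. S = -3x^2 - 2xy^2 + 4/5xy - 3x - 1/5y^2 + 4/5y.
  reduce S modulo (f_1, f_2, f_3, h_4, h_5):
  remainder -87/35y^2 - 669/35y ≠ 0; add h_6 = -87/35y^2 - 669/35y to the basis.

S(f_3,h_4): lcm = xy^3. S = -17/7xy^2 + 561/35xy + y^3 + 3y^2.
  reduce S modulo (f_1, f_2, f_3, h_4, h_5, h_6):
  remainder 4284/145y ≠ 0; add h_7 = 4284/145y to the basis.

The other S-polynomials (S(f_1,h_4), S(f_2,h_4), S(f_1,h_5), S(f_2,h_5), S(f_3,h_5), S(h_4,h_5), S(f_1,h_6), S(f_2,h_6), S(f_3,h_6), S(h_4,h_6), S(h_5,h_6), S(f_1,h_7), S(f_2,h_7), S(f_3,h_7), S(h_4,h_7), S(h_5,h_7), S(h_6,h_7)) all reduce to 0 modulo the current basis, so we have a Gröbner basis.
Inter-reduce: drop elements whose leading term is divisible by another's, tail-reduce, and make monic.
Reduced Gröbner basis: {x + 1, y}.
Label its elements g_1 = x + 1, g_2 = y.

Reduce p = -1/3x^2 + 3/2xy - x - 20/3 modulo G:
  leading term x^2: subtract (-1/3x)·g_1 from -1/3x^2 + 3/2xy - x - 20/3 → 3/2xy - 2/3x - 20/3
  leading term xy: subtract (3/2y)·g_1 from 3/2xy - 2/3x - 20/3 → -2/3x - 3/2y - 20/3
  leading term x: subtract (-2/3)·g_1 from -2/3x - 3/2y - 20/3 → -3/2y - 6
  leading term y: subtract (-3/2)·g_2 from -3/2y - 6 → -6
  leading term 1: no divisor's leading term divides it; move -6 to the remainder.
  normal form = -6.
The normal form is nonzero, so p ∉ I. Since p minus its normal form lies in I, I + (p) = I + (r) where r = -6; decide whether this ideal is the whole ring.
Here r = -6 is a nonzero constant, hence a unit: 1 ∈ I + (p), the Gröbner basis of I + (p) is {1}, and the enlarged system has no common solution — adjoining p is inconsistent.

Adjoining -1/3x^2 + 3/2xy - x - 20/3 makes the ideal the whole ring: the system is inconsistent.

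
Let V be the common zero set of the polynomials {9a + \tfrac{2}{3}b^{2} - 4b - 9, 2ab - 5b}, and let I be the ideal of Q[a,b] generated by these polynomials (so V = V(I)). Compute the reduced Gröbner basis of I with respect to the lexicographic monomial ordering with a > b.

G = {a + \tfrac{2}{27}b^{2} - \tfrac{4}{9}b - 1, b^{3} - 6b^{2} + \tfrac{81}{4}b}

f_1 = 9a + \tfrac{2}{3}b^{2} - 4b - 9, LT = a.
f_2 = 2ab - 5b, LT = ab.

S(f_1,f_2): lcm = ab. S = \tfrac{2}{27}b^{3} - \tfrac{4}{9}b^{2} + \tfrac{3}{2}b.
  leading term b^{3}: no divisor's leading term divides it; move \tfrac{2}{27}b^{3} to the remainder.
  leading term b^{2}: no divisor's leading term divides it; move -\tfrac{4}{9}b^{2} to the remainder.
  leading term b: no divisor's leading term divides it; move \tfrac{3}{2}b to the remainder.
  remainder \tfrac{2}{27}b^{3} - \tfrac{4}{9}b^{2} + \tfrac{3}{2}b ≠ 0; add g_3 = \tfrac{2}{27}b^{3} - \tfrac{4}{9}b^{2} + \tfrac{3}{2}b to the basis.

The other S-polynomials (S(f_1,g_3), S(f_2,g_3)) all reduce to 0 modulo the current basis, so we have a Gröbner basis.
Inter-reduce: drop elements whose leading term is divisible by another's, tail-reduce, and make monic.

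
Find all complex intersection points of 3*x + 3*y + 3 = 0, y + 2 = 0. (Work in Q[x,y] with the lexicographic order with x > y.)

Compute a lex Gröbner basis by Buchberger's algorithm.
f_1 = 3*x + 3*y + 3, LT = x.
f_2 = y + 2, LT = y.

The S-polynomials (S(f_1,f_2)) all reduce to 0 modulo the current basis, so we have a Gröbner basis.
Inter-reduce: drop elements whose leading term is divisible by another's, tail-reduce, and make monic.
Reduced Gröbner basis: {x - 1, y + 2}.

The lex basis is triangular: the last element involves only y. Solving y + 2 = 0 gives y ∈ {-2}; substituting each value into the earlier elements determines the remaining variables.
  y = -2: the earlier basis element becomes x - 1 = 0, giving x = 1 — point (1, -2).

{(1, -2)}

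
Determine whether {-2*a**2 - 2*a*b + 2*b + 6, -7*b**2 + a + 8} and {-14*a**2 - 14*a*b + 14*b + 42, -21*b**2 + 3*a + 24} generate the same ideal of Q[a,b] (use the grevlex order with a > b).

Yes, the ideals are equal.

Two ideals are equal iff their reduced Gröbner bases coincide (the reduced basis is unique for a fixed ordering).
Buchberger on the first generating set:
f_1 = -2*a**2 - 2*a*b + 2*b + 6, LT = a**2.
f_2 = -7*b**2 + a + 8, LT = b**2.

The S-polynomials (S(f_1,f_2)) all reduce to 0 modulo the current basis, so we have a Gröbner basis.
Inter-reduce: drop elements whose leading term is divisible by another's, tail-reduce, and make monic.
Reduced Gröbner basis: {a**2 + a*b - b - 3, b**2 - 1/7*a - 8/7}.

Buchberger on the second generating set:
h_1 = -14*a**2 - 14*a*b + 14*b + 42, LT = a**2.
h_2 = -21*b**2 + 3*a + 24, LT = b**2.

The S-polynomials (S(h_1,h_2)) all reduce to 0 modulo the current basis, so we have a Gröbner basis.
Inter-reduce: drop elements whose leading term is divisible by another's, tail-reduce, and make monic.
Reduced Gröbner basis: {a**2 + a*b - b - 3, b**2 - 1/7*a - 8/7}.

These coincide, so the ideals are equal.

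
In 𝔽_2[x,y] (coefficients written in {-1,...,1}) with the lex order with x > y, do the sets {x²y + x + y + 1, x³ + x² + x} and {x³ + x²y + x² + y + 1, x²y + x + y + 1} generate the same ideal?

Yes, the ideals are equal.

Two ideals are equal iff their reduced Gröbner bases coincide (the reduced basis is unique for a fixed ordering).
Buchberger on the first generating set:
f_1 = x²y + x + y + 1, LT = x²y.
f_2 = x³ + x² + x, LT = x³.

S(f_1,f_2): lcm = x³y. S = x²y + x² + x.
  reduce S modulo (f_1, f_2):
  remainder x² + y + 1 ≠ 0; add g_3 = x² + y + 1 to the basis.

S(f_1,g_3): lcm = x²y. S = x + y² + 1.
  reduce S modulo (f_1, f_2, g_3):
  remainder x + y² + 1 ≠ 0; add g_4 = x + y² + 1 to the basis.

S(f_2,g_3): lcm = x³. S = x² + xy.
  reduce S modulo (f_1, f_2, g_3, g_4):
  remainder y³ + 1 ≠ 0; add g_5 = y³ + 1 to the basis.

The other S-polynomials (S(f_1,g_4), S(f_2,g_4), S(g_3,g_4), S(f_1,g_5), S(f_2,g_5), S(g_3,g_5), S(g_4,g_5)) all reduce to 0 modulo the current basis, so we have a Gröbner basis.
Inter-reduce: drop elements whose leading term is divisible by another's, tail-reduce, and make monic.
Reduced Gröbner basis: {x + y² + 1, y³ + 1}.

Buchberger on the second generating set:
h_1 = x³ + x²y + x² + y + 1, LT = x³.
h_2 = x²y + x + y + 1, LT = x²y.

S(h_1,h_2): lcm = x³y. S = x²y² + x²y + x² + xy + x + y² + y.
  reduce S modulo (h_1, h_2):
  remainder x² + y + 1 ≠ 0; add k_3 = x² + y + 1 to the basis.

S(h_1,k_3): lcm = x³. S = x²y + x² + xy + x + y + 1.
  reduce S modulo (h_1, h_2, k_3):
  remainder xy + y + 1 ≠ 0; add k_4 = xy + y + 1 to the basis.

S(h_2,k_3): lcm = x²y. S = x + y² + 1.
  reduce S modulo (h_1, h_2, k_3, k_4):
  remainder x + y² + 1 ≠ 0; add k_5 = x + y² + 1 to the basis.

S(h_2,k_5): lcm = x²y. S = xy³ + xy + x + y + 1.
  reduce S modulo (h_1, h_2, k_3, k_4, k_5):
  remainder y³ + 1 ≠ 0; add k_6 = y³ + 1 to the basis.

The other S-polynomials (S(h_1,k_4), S(h_2,k_4), S(k_3,k_4), S(h_1,k_5), S(k_3,k_5), S(k_4,k_5), S(h_1,k_6), S(h_2,k_6), S(k_3,k_6), S(k_4,k_6), S(k_5,k_6)) all reduce to 0 modulo the current basis, so we have a Gröbner basis.
Inter-reduce: drop elements whose leading term is divisible by another's, tail-reduce, and make monic.
Reduced Gröbner basis: {x + y² + 1, y³ + 1}.

The two bases agree; hence the ideals are identical.
The choice of monomial ordering does not affect the verdict — as long as both bases are computed under the same ordering, their equality decides ideal equality.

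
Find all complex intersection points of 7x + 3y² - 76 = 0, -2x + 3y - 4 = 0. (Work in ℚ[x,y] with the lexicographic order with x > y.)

Compute a lex Gröbner basis by Buchberger's algorithm.
f_1 = 7x + 3y² - 76, LT = x.
f_2 = -2x + 3y - 4, LT = x.

S(f_1,f_2): lcm = x. S = 3/7y² + 3/2y - 90/7.
  reduce S modulo (f_1, f_2):
  remainder 3/7y² + 3/2y - 90/7 ≠ 0; add h_3 = 3/7y² + 3/2y - 90/7 to the basis.

The other S-polynomials (S(f_1,h_3), S(f_2,h_3)) all reduce to 0 modulo the current basis, so we have a Gröbner basis.
Inter-reduce: drop elements whose leading term is divisible by another's, tail-reduce, and make monic.
Reduced Gröbner basis: {x - 3/2y + 2, y² + 7/2y - 30}.

Since the basis is lex-ordered, y² + 7/2y - 30 is univariate in y. Its roots are {-15/2, 4}. Back-substituting each root into the other basis elements fixes the other coordinates.
  y = -15/2: the earlier basis element becomes x + 53/4 = 0, giving x = -53/4 — point (-53/4, -15/2).
  y = 4: the earlier basis element becomes x - 4 = 0, giving x = 4 — point (4, 4).

{(-53/4, -15/2), (4, 4)}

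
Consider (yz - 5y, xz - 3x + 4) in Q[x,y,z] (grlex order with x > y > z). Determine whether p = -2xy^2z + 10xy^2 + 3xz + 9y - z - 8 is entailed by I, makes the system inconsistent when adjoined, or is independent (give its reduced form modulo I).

First compute the reduced Gröbner basis of I by Buchberger's algorithm.
f_1 = yz - 5y, LT = yz.
f_2 = xz - 3x + 4, LT = xz.

S(f_1,f_2): lcm = xyz. S = -2xy - 4y.
  leading term xy: no divisor's leading term divides it; move -2xy to the remainder.
  leading term y: no divisor's leading term divides it; move -4y to the remainder.
  remainder -2xy - 4y ≠ 0; add h_3 = -2xy - 4y to the basis.

The other S-polynomials (S(f_1,h_3), S(f_2,h_3)) all reduce to 0 modulo the current basis, so we have a Gröbner basis.
Inter-reduce: drop elements whose leading term is divisible by another's, tail-reduce, and make monic.
Reduced Gröbner basis: {xy + 2y, xz - 3x + 4, yz - 5y}.
Label its elements g_1 = xy + 2y, g_2 = xz - 3x + 4, g_3 = yz - 5y.

Reduce p = -2xy^2z + 10xy^2 + 3xz + 9y - z - 8 modulo G:
  leading term xy^2z: subtract (-2yz)·g_1 from -2xy^2z + 10xy^2 + 3xz + 9y - z - 8 → 10xy^2 + 4y^2z + 3xz + 9y - z - 8
  leading term xy^2: subtract (10y)·g_1 from 10xy^2 + 4y^2z + 3xz + 9y - z - 8 → 4y^2z + 3xz - 20y^2 + 9y - z - 8
  leading term y^2z: subtract (4y)·g_3 from 4y^2z + 3xz - 20y^2 + 9y - z - 8 → 3xz + 9y - z - 8
  leading term xz: subtract (3)·g_2 from 3xz + 9y - z - 8 → 9x + 9y - z - 20
  leading term x: no divisor's leading term divides it; move 9x to the remainder.
  leading term y: no divisor's leading term divides it; move 9y to the remainder.
  leading term z: no divisor's leading term divides it; move -z to the remainder.
  leading term 1: no divisor's leading term divides it; move -20 to the remainder.
  normal form = 9x + 9y - z - 20.
The normal form is nonzero, so p ∉ I. Since p minus its normal form lies in I, I + (p) = I + (r) where r = 9x + 9y - z - 20; decide whether this ideal is the whole ring.
Run Buchberger on G together with r (pairs among the g_i already reduce to 0 since G is a Gröbner basis):
g_1 = xy + 2y, LT = xy.
g_2 = xz - 3x + 4, LT = xz.
g_3 = yz - 5y, LT = yz.
r = 9x + 9y - z - 20, LT = x.

S(g_1,r): lcm = xy. S = -y^2 + 1/9yz + 38/9y.
  leading term y^2: no divisor's leading term divides it; move -y^2 to the remainder.
  leading term yz: subtract (1/9)·g_3 from 1/9yz + 38/9y → 43/9y
  leading term y: no divisor's leading term divides it; move 43/9y to the remainder.
  remainder -y^2 + 43/9y ≠ 0; add m_5 = -y^2 + 43/9y to the basis.

S(g_2,r): lcm = xz. S = -yz + 1/9z^2 - 3x + 20/9z + 4.
  leading term yz: subtract (-1)·g_3 from -yz + 1/9z^2 - 3x + 20/9z + 4 → 1/9z^2 - 3x - 5y + 20/9z + 4
  leading term z^2: no divisor's leading term divides it; move 1/9z^2 to the remainder.
  leading term x: subtract (-1/3)·r from -3x - 5y + 20/9z + 4 → -2y + 17/9z - 8/3
  leading term y: no divisor's leading term divides it; move -2y to the remainder.
  leading term z: no divisor's leading term divides it; move 17/9z to the remainder.
  leading term 1: no divisor's leading term divides it; move -8/3 to the remainder.
  remainder 1/9z^2 - 2y + 17/9z - 8/3 ≠ 0; add m_6 = 1/9z^2 - 2y + 17/9z - 8/3 to the basis.

The other S-polynomials (S(g_1,g_2), S(g_1,g_3), S(g_2,g_3), S(g_3,r), S(g_1,m_5), S(g_2,m_5), S(g_3,m_5), S(r,m_5), S(g_1,m_6), S(g_2,m_6), S(g_3,m_6), S(r,m_6), S(m_5,m_6)) all reduce to 0 modulo the current basis, so we have a Gröbner basis.
Inter-reduce: drop elements whose leading term is divisible by another's, tail-reduce, and make monic.
Reduced Gröbner basis: {y^2 - 43/9y, yz - 5y, z^2 - 18y + 17z - 24, x + y - 1/9z - 20/9}.
The reduced Gröbner basis of I + (p) is {y^2 - 43/9y, yz - 5y, z^2 - 18y + 17z - 24, x + y - 1/9z - 20/9} ≠ {1}, a proper ideal, so the enlarged system stays consistent: p is independent of I, with normal form 9x + 9y - z - 20.

The remainder on division by a Gröbner basis is unique — it is the normal form.

-2xy^2z + 10xy^2 + 3xz + 9y - z - 8 is independent of I; its normal form modulo I is 9x + 9y - z - 20.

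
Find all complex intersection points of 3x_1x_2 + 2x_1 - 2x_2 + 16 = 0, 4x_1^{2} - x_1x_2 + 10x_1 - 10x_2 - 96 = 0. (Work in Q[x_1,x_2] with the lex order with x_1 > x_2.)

{(2, -5), (-2*sqrt(42)/3 - 2, -2 + sqrt(42)/3), (-2 + 2*sqrt(42)/3, -sqrt(42)/3 - 2)}

Compute a lex Gröbner basis by Buchberger's algorithm.
f_1 = 3x_1x_2 + 2x_1 - 2x_2 + 16, LT = x_1x_2.
f_2 = 4x_1^{2} - x_1x_2 + 10x_1 - 10x_2 - 96, LT = x_1^{2}.

S(f_1,f_2): lcm = x_1^{2}x_2. S = \tfrac{2}{3}x_1^{2} + \tfrac{1}{4}x_1x_2^{2} - \tfrac{19}{6}x_1x_2 + \tfrac{16}{3}x_1 + \tfrac{5}{2}x_2^{2} + 24x_2.
  leading term x_1^{2}: subtract (\tfrac{1}{6})·f_2 from \tfrac{2}{3}x_1^{2} + \tfrac{1}{4}x_1x_2^{2} - \tfrac{19}{6}x_1x_2 + \tfrac{16}{3}x_1 + \tfrac{5}{2}x_2^{2} + 24x_2 → \tfrac{1}{4}x_1x_2^{2} - 3x_1x_2 + \tfrac{11}{3}x_1 + \tfrac{5}{2}x_2^{2} + \tfrac{77}{3}x_2 + 16
  leading term x_1x_2^{2}: subtract (\tfrac{1}{12}x_2)·f_1 from \tfrac{1}{4}x_1x_2^{2} - 3x_1x_2 + \tfrac{11}{3}x_1 + \tfrac{5}{2}x_2^{2} + \tfrac{77}{3}x_2 + 16 → -\tfrac{19}{6}x_1x_2 + \tfrac{11}{3}x_1 + \tfrac{8}{3}x_2^{2} + \tfrac{73}{3}x_2 + 16
  leading term x_1x_2: subtract (-\tfrac{19}{18})·f_1 from -\tfrac{19}{6}x_1x_2 + \tfrac{11}{3}x_1 + \tfrac{8}{3}x_2^{2} + \tfrac{73}{3}x_2 + 16 → \tfrac{52}{9}x_1 + \tfrac{8}{3}x_2^{2} + \tfrac{200}{9}x_2 + \tfrac{296}{9}
  leading term x_1: no divisor's leading term divides it; move \tfrac{52}{9}x_1 to the remainder.
  leading term x_2^{2}: no divisor's leading term divides it; move \tfrac{8}{3}x_2^{2} to the remainder.
  leading term x_2: no divisor's leading term divides it; move \tfrac{200}{9}x_2 to the remainder.
  leading term 1: no divisor's leading term divides it; move \tfrac{296}{9} to the remainder.
  remainder \tfrac{52}{9}x_1 + \tfrac{8}{3}x_2^{2} + \tfrac{200}{9}x_2 + \tfrac{296}{9} ≠ 0; add h_3 = \tfrac{52}{9}x_1 + \tfrac{8}{3}x_2^{2} + \tfrac{200}{9}x_2 + \tfrac{296}{9} to the basis.

S(f_1,h_3): lcm = x_1x_2. S = \tfrac{2}{3}x_1 - \tfrac{6}{13}x_2^{3} - \tfrac{50}{13}x_2^{2} - \tfrac{248}{39}x_2 + \tfrac{16}{3}.
  leading term x_1: subtract (\tfrac{3}{26})·h_3 from \tfrac{2}{3}x_1 - \tfrac{6}{13}x_2^{3} - \tfrac{50}{13}x_2^{2} - \tfrac{248}{39}x_2 + \tfrac{16}{3} → -\tfrac{6}{13}x_2^{3} - \tfrac{54}{13}x_2^{2} - \tfrac{116}{13}x_2 + \tfrac{20}{13}
  leading term x_2^{3}: no divisor's leading term divides it; move -\tfrac{6}{13}x_2^{3} to the remainder.
  leading term x_2^{2}: no divisor's leading term divides it; move -\tfrac{54}{13}x_2^{2} to the remainder.
  leading term x_2: no divisor's leading term divides it; move -\tfrac{116}{13}x_2 to the remainder.
  leading term 1: no divisor's leading term divides it; move \tfrac{20}{13} to the remainder.
  remainder -\tfrac{6}{13}x_2^{3} - \tfrac{54}{13}x_2^{2} - \tfrac{116}{13}x_2 + \tfrac{20}{13} ≠ 0; add h_4 = -\tfrac{6}{13}x_2^{3} - \tfrac{54}{13}x_2^{2} - \tfrac{116}{13}x_2 + \tfrac{20}{13} to the basis.

S(f_2,h_3): lcm = x_1^{2}. S = -\tfrac{6}{13}x_1x_2^{2} - \tfrac{213}{52}x_1x_2 - \tfrac{83}{26}x_1 - \tfrac{5}{2}x_2 - 24.
  leading term x_1x_2^{2}: subtract (-\tfrac{2}{13}x_2)·f_1 from -\tfrac{6}{13}x_1x_2^{2} - \tfrac{213}{52}x_1x_2 - \tfrac{83}{26}x_1 - \tfrac{5}{2}x_2 - 24 → -\tfrac{197}{52}x_1x_2 - \tfrac{83}{26}x_1 - \tfrac{4}{13}x_2^{2} - \tfrac{1}{26}x_2 - 24
  leading term x_1x_2: subtract (-\tfrac{197}{156})·f_1 from -\tfrac{197}{52}x_1x_2 - \tfrac{83}{26}x_1 - \tfrac{4}{13}x_2^{2} - \tfrac{1}{26}x_2 - 24 → -\tfrac{2}{3}x_1 - \tfrac{4}{13}x_2^{2} - \tfrac{100}{39}x_2 - \tfrac{148}{39}
  leading term x_1: subtract (-\tfrac{3}{26})·h_3 from -\tfrac{2}{3}x_1 - \tfrac{4}{13}x_2^{2} - \tfrac{100}{39}x_2 - \tfrac{148}{39} → 0
  remainder 0.

S(f_1,h_4): lcm = x_1x_2^{3}. S = -\tfrac{25}{3}x_1x_2^{2} - \tfrac{58}{3}x_1x_2 + \tfrac{10}{3}x_1 - \tfrac{2}{3}x_2^{3} + \tfrac{16}{3}x_2^{2}.
  leading term x_1x_2^{2}: subtract (-\tfrac{25}{9}x_2)·f_1 from -\tfrac{25}{3}x_1x_2^{2} - \tfrac{58}{3}x_1x_2 + \tfrac{10}{3}x_1 - \tfrac{2}{3}x_2^{3} + \tfrac{16}{3}x_2^{2} → -\tfrac{124}{9}x_1x_2 + \tfrac{10}{3}x_1 - \tfrac{2}{3}x_2^{3} - \tfrac{2}{9}x_2^{2} + \tfrac{400}{9}x_2
  leading term x_1x_2: subtract (-\tfrac{124}{27})·f_1 from -\tfrac{124}{9}x_1x_2 + \tfrac{10}{3}x_1 - \tfrac{2}{3}x_2^{3} - \tfrac{2}{9}x_2^{2} + \tfrac{400}{9}x_2 → \tfrac{338}{27}x_1 - \tfrac{2}{3}x_2^{3} - \tfrac{2}{9}x_2^{2} + \tfrac{952}{27}x_2 + \tfrac{1984}{27}
  leading term x_1: subtract (\tfrac{13}{6})·h_3 from \tfrac{338}{27}x_1 - \tfrac{2}{3}x_2^{3} - \tfrac{2}{9}x_2^{2} + \tfrac{952}{27}x_2 + \tfrac{1984}{27} → -\tfrac{2}{3}x_2^{3} - 6x_2^{2} - \tfrac{116}{9}x_2 + \tfrac{20}{9}
  leading term x_2^{3}: subtract (\tfrac{13}{9})·h_4 from -\tfrac{2}{3}x_2^{3} - 6x_2^{2} - \tfrac{116}{9}x_2 + \tfrac{20}{9} → 0
  remainder 0.

S(f_2,h_4): leading monomials are coprime, so the S-polynomial reduces to 0 (Buchberger's first criterion).
S(h_3,h_4): leading monomials are coprime, so the S-polynomial reduces to 0 (Buchberger's first criterion).
Every S-polynomial of the final basis reduces to 0, so we have a Gröbner basis.
Inter-reduce: drop elements whose leading term is divisible by another's, tail-reduce, and make monic.
Reduced Gröbner basis: {x_1 + \tfrac{6}{13}x_2^{2} + \tfrac{50}{13}x_2 + \tfrac{74}{13}, x_2^{3} + 9x_2^{2} + \tfrac{58}{3}x_2 - \tfrac{10}{3}}.

From the last basis element, x_2^{3} + 9x_2^{2} + \tfrac{58}{3}x_2 - \tfrac{10}{3} = 0, so x_2 takes values in {-5, -2 + sqrt(42)/3, -sqrt(42)/3 - 2}. Each choice, substituted upward through the basis, yields the corresponding point(s) of the solution set.
  x_2 = -5: the earlier basis element becomes x_1 - 2 = 0, giving x_1 = 2 — point (2, -5).
  x_2 = -2 + sqrt(42)/3: the earlier basis element becomes x_1 + 2 + 2*sqrt(42)/3 = 0, giving x_1 = -2*sqrt(42)/3 - 2 — point (-2*sqrt(42)/3 - 2, -2 + sqrt(42)/3).
  x_2 = -sqrt(42)/3 - 2: the earlier basis element becomes x_1 - 2*sqrt(42)/3 + 2 = 0, giving x_1 = -2 + 2*sqrt(42)/3 — point (-2 + 2*sqrt(42)/3, -sqrt(42)/3 - 2).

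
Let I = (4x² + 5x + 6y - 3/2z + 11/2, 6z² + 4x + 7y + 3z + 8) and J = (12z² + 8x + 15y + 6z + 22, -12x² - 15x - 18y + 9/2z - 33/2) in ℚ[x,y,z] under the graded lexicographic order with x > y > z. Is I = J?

Since reduced Gröbner bases are canonical representatives of ideals under a given ordering, it suffices to compute and compare them.
Buchberger on the first generating set:
f_1 = 4x² + 5x + 6y - 3/2z + 11/2, LT = x².
f_2 = 6z² + 4x + 7y + 3z + 8, LT = z².

The S-polynomials (S(f_1,f_2)) all reduce to 0 modulo the current basis, so we have a Gröbner basis.
Inter-reduce: drop elements whose leading term is divisible by another's, tail-reduce, and make monic.
Reduced Gröbner basis: {x² + 5/4x + 3/2y - ⅜z + 11/8, z² + ⅔x + 7/6y + ½z + 4/3}.

Buchberger on the second generating set:
h_1 = 12z² + 8x + 15y + 6z + 22, LT = z².
h_2 = -12x² - 15x - 18y + 9/2z - 33/2, LT = x².

The S-polynomials (S(h_1,h_2)) all reduce to 0 modulo the current basis, so we have a Gröbner basis.
Inter-reduce: drop elements whose leading term is divisible by another's, tail-reduce, and make monic.
Reduced Gröbner basis: {x² + 5/4x + 3/2y - ⅜z + 11/8, z² + ⅔x + 5/4y + ½z + 11/6}.

These differ, so the ideals are not equal.

No, the ideals differ.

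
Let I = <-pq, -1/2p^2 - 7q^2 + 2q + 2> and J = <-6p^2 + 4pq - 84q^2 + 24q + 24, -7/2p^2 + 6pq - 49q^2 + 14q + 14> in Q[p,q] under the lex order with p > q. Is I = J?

Equality of ideals is decidable: compute both reduced Gröbner bases (unique for the ordering) and check whether they agree.
Buchberger on the first generating set:
f_1 = -pq, LT = pq.
f_2 = -1/2p^2 - 7q^2 + 2q + 2, LT = p^2.

S(f_1,f_2): lcm = p^2q. S = -14q^3 + 4q^2 + 4q.
  leading term q^3: no divisor's leading term divides it; move -14q^3 to the remainder.
  leading term q^2: no divisor's leading term divides it; move 4q^2 to the remainder.
  leading term q: no divisor's leading term divides it; move 4q to the remainder.
  remainder -14q^3 + 4q^2 + 4q ≠ 0; add g_3 = -14q^3 + 4q^2 + 4q to the basis.

S(f_1,g_3): lcm = pq^3. S = 2/7pq^2 + 2/7pq.
  leading term pq^2: subtract (-2/7q)·f_1 from 2/7pq^2 + 2/7pq → 2/7pq
  leading term pq: subtract (-2/7)·f_1 from 2/7pq → 0
  remainder 0.

S(f_2,g_3): leading monomials are coprime, so the S-polynomial reduces to 0 (Buchberger's first criterion).
Every S-polynomial of the final basis reduces to 0, so we have a Gröbner basis.
Inter-reduce: drop elements whose leading term is divisible by another's, tail-reduce, and make monic.
Reduced Gröbner basis: {p^2 + 14q^2 - 4q - 4, pq, q^3 - 2/7q^2 - 2/7q}.

Buchberger on the second generating set:
h_1 = -6p^2 + 4pq - 84q^2 + 24q + 24, LT = p^2.
h_2 = -7/2p^2 + 6pq - 49q^2 + 14q + 14, LT = p^2.

S(h_1,h_2): lcm = p^2. S = 22/21pq.
  leading term pq: no divisor's leading term divides it; move 22/21pq to the remainder.
  remainder 22/21pq ≠ 0; add k_3 = 22/21pq to the basis.

S(h_1,k_3): lcm = p^2q. S = -2/3pq^2 + 14q^3 - 4q^2 - 4q.
  leading term pq^2: subtract (-7/11q)·k_3 from -2/3pq^2 + 14q^3 - 4q^2 - 4q → 14q^3 - 4q^2 - 4q
  leading term q^3: no divisor's leading term divides it; move 14q^3 to the remainder.
  leading term q^2: no divisor's leading term divides it; move -4q^2 to the remainder.
  leading term q: no divisor's leading term divides it; move -4q to the remainder.
  remainder 14q^3 - 4q^2 - 4q ≠ 0; add k_4 = 14q^3 - 4q^2 - 4q to the basis.

S(h_2,k_3): lcm = p^2q. S = -12/7pq^2 + 14q^3 - 4q^2 - 4q.
  leading term pq^2: subtract (-18/11q)·k_3 from -12/7pq^2 + 14q^3 - 4q^2 - 4q → 14q^3 - 4q^2 - 4q
  leading term q^3: subtract (1)·k_4 from 14q^3 - 4q^2 - 4q → 0
  remainder 0.

S(h_1,k_4): leading monomials are coprime, so the S-polynomial reduces to 0 (Buchberger's first criterion).
S(h_2,k_4): leading monomials are coprime, so the S-polynomial reduces to 0 (Buchberger's first criterion).
S(k_3,k_4): lcm = pq^3. S = 2/7pq^2 + 2/7pq.
  leading term pq^2: subtract (3/11q)·k_3 from 2/7pq^2 + 2/7pq → 2/7pq
  leading term pq: subtract (3/11)·k_3 from 2/7pq → 0
  remainder 0.

Every S-polynomial of the final basis reduces to 0, so we have a Gröbner basis.
Inter-reduce: drop elements whose leading term is divisible by another's, tail-reduce, and make monic.
Reduced Gröbner basis: {p^2 + 14q^2 - 4q - 4, pq, q^3 - 2/7q^2 - 2/7q}.

The two bases agree; hence the ideals are identical.

Yes, the ideals are equal.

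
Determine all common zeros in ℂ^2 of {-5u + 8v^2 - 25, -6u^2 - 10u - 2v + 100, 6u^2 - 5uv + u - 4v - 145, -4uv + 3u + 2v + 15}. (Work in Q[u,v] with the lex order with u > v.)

{(-5, 0)}

Compute a lex Gröbner basis by Buchberger's algorithm.
f_1 = -5u + 8v^2 - 25, LT = u.
f_2 = -6u^2 - 10u - 2v + 100, LT = u^2.
f_3 = 6u^2 - 5uv + u - 4v - 145, LT = u^2.
f_4 = -4uv + 3u + 2v + 15, LT = uv.

S(f_1,f_2): lcm = u^2. S = -8/5uv^2 + 10/3u - 1/3v + 50/3.
  leading term uv^2: subtract (8/25v^2)·f_1 from -8/5uv^2 + 10/3u - 1/3v + 50/3 → 10/3u - 64/25v^4 + 8v^2 - 1/3v + 50/3
  leading term u: subtract (-2/3)·f_1 from 10/3u - 64/25v^4 + 8v^2 - 1/3v + 50/3 → -64/25v^4 + 40/3v^2 - 1/3v
  leading term v^4: no divisor's leading term divides it; move -64/25v^4 to the remainder.
  leading term v^2: no divisor's leading term divides it; move 40/3v^2 to the remainder.
  leading term v: no divisor's leading term divides it; move -1/3v to the remainder.
  remainder -64/25v^4 + 40/3v^2 - 1/3v ≠ 0; add h_5 = -64/25v^4 + 40/3v^2 - 1/3v to the basis.

S(f_1,f_3): lcm = u^2. S = -8/5uv^2 + 5/6uv + 29/6u + 2/3v + 145/6.
  leading term uv^2: subtract (8/25v^2)·f_1 from -8/5uv^2 + 5/6uv + 29/6u + 2/3v + 145/6 → 5/6uv + 29/6u - 64/25v^4 + 8v^2 + 2/3v + 145/6
  leading term uv: subtract (-1/6v)·f_1 from 5/6uv + 29/6u - 64/25v^4 + 8v^2 + 2/3v + 145/6 → 29/6u - 64/25v^4 + 4/3v^3 + 8v^2 - 7/2v + 145/6
  leading term u: subtract (-29/30)·f_1 from 29/6u - 64/25v^4 + 4/3v^3 + 8v^2 - 7/2v + 145/6 → -64/25v^4 + 4/3v^3 + 236/15v^2 - 7/2v
  leading term v^4: subtract (1)·h_5 from -64/25v^4 + 4/3v^3 + 236/15v^2 - 7/2v → 4/3v^3 + 12/5v^2 - 19/6v
  leading term v^3: no divisor's leading term divides it; move 4/3v^3 to the remainder.
  leading term v^2: no divisor's leading term divides it; move 12/5v^2 to the remainder.
  leading term v: no divisor's leading term divides it; move -19/6v to the remainder.
  remainder 4/3v^3 + 12/5v^2 - 19/6v ≠ 0; add h_6 = 4/3v^3 + 12/5v^2 - 19/6v to the basis.

S(f_1,f_4): lcm = uv. S = 3/4u - 8/5v^3 + 11/2v + 15/4.
  leading term u: subtract (-3/20)·f_1 from 3/4u - 8/5v^3 + 11/2v + 15/4 → -8/5v^3 + 6/5v^2 + 11/2v
  leading term v^3: subtract (-6/5)·h_6 from -8/5v^3 + 6/5v^2 + 11/2v → 102/25v^2 + 17/10v
  leading term v^2: no divisor's leading term divides it; move 102/25v^2 to the remainder.
  leading term v: no divisor's leading term divides it; move 17/10v to the remainder.
  remainder 102/25v^2 + 17/10v ≠ 0; add h_7 = 102/25v^2 + 17/10v to the basis.

S(f_2,f_4): lcm = u^2v. S = 3/4u^2 + 13/6uv + 15/4u + 1/3v^2 - 50/3v.
  leading term u^2: subtract (-3/20u)·f_1 from 3/4u^2 + 13/6uv + 15/4u + 1/3v^2 - 50/3v → 6/5uv^2 + 13/6uv + 1/3v^2 - 50/3v
  leading term uv^2: subtract (-6/25v^2)·f_1 from 6/5uv^2 + 13/6uv + 1/3v^2 - 50/3v → 13/6uv + 48/25v^4 - 17/3v^2 - 50/3v
  leading term uv: subtract (-13/30v)·f_1 from 13/6uv + 48/25v^4 - 17/3v^2 - 50/3v → 48/25v^4 + 52/15v^3 - 17/3v^2 - 55/2v
  leading term v^4: subtract (-3/4)·h_5 from 48/25v^4 + 52/15v^3 - 17/3v^2 - 55/2v → 52/15v^3 + 13/3v^2 - 111/4v
  leading term v^3: subtract (13/5)·h_6 from 52/15v^3 + 13/3v^2 - 111/4v → -143/75v^2 - 1171/60v
  leading term v^2: subtract (-143/306)·h_7 from -143/75v^2 - 1171/60v → -337/18v
  leading term v: no divisor's leading term divides it; move -337/18v to the remainder.
  remainder -337/18v ≠ 0; add h_8 = -337/18v to the basis.

The other S-polynomials (S(f_2,f_3), S(f_3,f_4), S(f_1,h_5), S(f_2,h_5), S(f_3,h_5), S(f_4,h_5), S(f_1,h_6), S(f_2,h_6), S(f_3,h_6), S(f_4,h_6), S(h_5,h_6), S(f_1,h_7), S(f_2,h_7), S(f_3,h_7), S(f_4,h_7), S(h_5,h_7), S(h_6,h_7), S(f_1,h_8), S(f_2,h_8), S(f_3,h_8), S(f_4,h_8), S(h_5,h_8), S(h_6,h_8), S(h_7,h_8)) all reduce to 0 modulo the current basis, so we have a Gröbner basis.
Inter-reduce: drop elements whose leading term is divisible by another's, tail-reduce, and make monic.
Reduced Gröbner basis: {u + 5, v}.

From the last basis element, v = 0, so v takes values in {0}. Each choice, substituted upward through the basis, yields the corresponding point(s) of the solution set.
  v = 0: the earlier basis element becomes u + 5 = 0, giving u = -5 — point (-5, 0).
Each listed point satisfies every original equation (direct substitution).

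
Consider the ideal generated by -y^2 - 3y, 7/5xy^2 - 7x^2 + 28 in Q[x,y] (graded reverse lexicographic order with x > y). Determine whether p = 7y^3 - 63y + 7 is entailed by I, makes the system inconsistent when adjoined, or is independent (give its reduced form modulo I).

Adjoining 7y^3 - 63y + 7 makes the ideal the whole ring: the system is inconsistent.

First compute the reduced Gröbner basis of I by Buchberger's algorithm.
f_1 = -y^2 - 3y, LT = y^2.
f_2 = 7/5xy^2 - 7x^2 + 28, LT = xy^2.

S(f_1,f_2): lcm = xy^2. S = 5x^2 + 3xy - 20.
  reduce S modulo (f_1, f_2):
  remainder 5x^2 + 3xy - 20 ≠ 0; add h_3 = 5x^2 + 3xy - 20 to the basis.

The other S-polynomials (S(f_1,h_3), S(f_2,h_3)) all reduce to 0 modulo the current basis, so we have a Gröbner basis.
Inter-reduce: drop elements whose leading term is divisible by another's, tail-reduce, and make monic.
Reduced Gröbner basis: {x^2 + 3/5xy - 4, y^2 + 3y}.
Label its elements g_1 = x^2 + 3/5xy - 4, g_2 = y^2 + 3y.

Reduce p = 7y^3 - 63y + 7 modulo G:
  leading term y^3: subtract (7y)·g_2 from 7y^3 - 63y + 7 → -21y^2 - 63y + 7
  leading term y^2: subtract (-21)·g_2 from -21y^2 - 63y + 7 → 7
  leading term 1: no divisor's leading term divides it; move 7 to the remainder.
  normal form = 7.
The normal form is nonzero, so p ∉ I. Since p minus its normal form lies in I, I + (p) = I + (r) where r = 7; decide whether this ideal is the whole ring.
Here r = 7 is a nonzero constant, hence a unit: 1 ∈ I + (p), the Gröbner basis of I + (p) is {1}, and the enlarged system has no common solution — adjoining p is inconsistent.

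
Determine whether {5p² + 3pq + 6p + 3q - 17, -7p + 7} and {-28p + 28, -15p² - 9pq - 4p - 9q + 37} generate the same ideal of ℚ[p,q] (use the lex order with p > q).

Yes, the ideals are equal.

Equality of ideals is decidable: compute both reduced Gröbner bases (unique for the ordering) and check whether they agree.
Buchberger on the first generating set:
f_1 = 5p² + 3pq + 6p + 3q - 17, LT = p².
f_2 = -7p + 7, LT = p.

S(f_1,f_2): lcm = p². S = ⅗pq + 11/5p + ⅗q - 17/5.
  leading term pq: subtract (-3/35q)·f_2 from ⅗pq + 11/5p + ⅗q - 17/5 → 11/5p + 6/5q - 17/5
  leading term p: subtract (-11/35)·f_2 from 11/5p + 6/5q - 17/5 → 6/5q - 6/5
  leading term q: no divisor's leading term divides it; move 6/5q to the remainder.
  leading term 1: no divisor's leading term divides it; move -6/5 to the remainder.
  remainder 6/5q - 6/5 ≠ 0; add g_3 = 6/5q - 6/5 to the basis.

The other S-polynomials (S(f_1,g_3), S(f_2,g_3)) all reduce to 0 modulo the current basis, so we have a Gröbner basis.
Inter-reduce: drop elements whose leading term is divisible by another's, tail-reduce, and make monic.
Reduced Gröbner basis: {p - 1, q - 1}.

Buchberger on the second generating set:
h_1 = -28p + 28, LT = p.
h_2 = -15p² - 9pq - 4p - 9q + 37, LT = p².

S(h_1,h_2): lcm = p². S = -⅗pq - 19/15p - ⅗q + 37/15.
  leading term pq: subtract (3/140q)·h_1 from -⅗pq - 19/15p - ⅗q + 37/15 → -19/15p - 6/5q + 37/15
  leading term p: subtract (19/420)·h_1 from -19/15p - 6/5q + 37/15 → -6/5q + 6/5
  leading term q: no divisor's leading term divides it; move -6/5q to the remainder.
  leading term 1: no divisor's leading term divides it; move 6/5 to the remainder.
  remainder -6/5q + 6/5 ≠ 0; add k_3 = -6/5q + 6/5 to the basis.

The other S-polynomials (S(h_1,k_3), S(h_2,k_3)) all reduce to 0 modulo the current basis, so we have a Gröbner basis.
Inter-reduce: drop elements whose leading term is divisible by another's, tail-reduce, and make monic.
Reduced Gröbner basis: {p - 1, q - 1}.

These coincide, so the ideals are equal.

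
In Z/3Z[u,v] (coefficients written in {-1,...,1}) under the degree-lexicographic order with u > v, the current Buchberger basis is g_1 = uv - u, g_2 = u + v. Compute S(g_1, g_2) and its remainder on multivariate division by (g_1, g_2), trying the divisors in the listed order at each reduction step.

lcm(LM(g_1), LM(g_2)) = uv.
S = (lcm/LT(g_1))·g_1 − (lcm/LT(g_2))·g_2 = -v^2 - u.
Reduce S modulo (g_1, g_2) in that order:
  leading term v^2: no divisor's leading term divides it; move -v^2 to the remainder.
  leading term u: subtract (-1)·g_2 from -u → v
  leading term v: no divisor's leading term divides it; move v to the remainder.
The remainder -v^2 + v is nonzero, so it would be added as the next basis element.

S(g_1, g_2) = -v^2 - u; remainder on division = -v^2 + v.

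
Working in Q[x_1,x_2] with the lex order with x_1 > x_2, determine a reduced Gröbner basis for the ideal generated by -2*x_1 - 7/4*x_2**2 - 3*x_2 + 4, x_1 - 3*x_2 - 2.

f_1 = -2*x_1 - 7/4*x_2**2 - 3*x_2 + 4, LT = x_1.
f_2 = x_1 - 3*x_2 - 2, LT = x_1.

S(f_1,f_2): lcm = x_1. S = 7/8*x_2**2 + 9/2*x_2.
  reduce S modulo (f_1, f_2):
  remainder 7/8*x_2**2 + 9/2*x_2 ≠ 0; add g_3 = 7/8*x_2**2 + 9/2*x_2 to the basis.

The other S-polynomials (S(f_1,g_3), S(f_2,g_3)) all reduce to 0 modulo the current basis, so we have a Gröbner basis.
Inter-reduce: drop elements whose leading term is divisible by another's, tail-reduce, and make monic.

G = {x_1 - 3*x_2 - 2, x_2**2 + 36/7*x_2}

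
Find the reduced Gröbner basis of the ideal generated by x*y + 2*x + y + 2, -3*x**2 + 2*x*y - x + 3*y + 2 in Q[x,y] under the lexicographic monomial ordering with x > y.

G = {x**2 + 5/3*x - 1/3*y + 2/3, x*y + 2*x + y + 2, y**2 + 2*y}

f_1 = x*y + 2*x + y + 2, LT = x*y.
f_2 = -3*x**2 + 2*x*y - x + 3*y + 2, LT = x**2.

S(f_1,f_2): lcm = x**2*y. S = 2*x**2 + 2/3*x*y**2 + 2/3*x*y + 2*x + y**2 + 2/3*y.
  leading term x**2: subtract (-2/3)·f_2 from 2*x**2 + 2/3*x*y**2 + 2/3*x*y + 2*x + y**2 + 2/3*y → 2/3*x*y**2 + 2*x*y + 4/3*x + y**2 + 8/3*y + 4/3
  leading term x*y**2: subtract (2/3*y)·f_1 from 2/3*x*y**2 + 2*x*y + 4/3*x + y**2 + 8/3*y + 4/3 → 2/3*x*y + 4/3*x + 1/3*y**2 + 4/3*y + 4/3
  leading term x*y: subtract (2/3)·f_1 from 2/3*x*y + 4/3*x + 1/3*y**2 + 4/3*y + 4/3 → 1/3*y**2 + 2/3*y
  leading term y**2: no divisor's leading term divides it; move 1/3*y**2 to the remainder.
  leading term y: no divisor's leading term divides it; move 2/3*y to the remainder.
  remainder 1/3*y**2 + 2/3*y ≠ 0; add g_3 = 1/3*y**2 + 2/3*y to the basis.

The other S-polynomials (S(f_1,g_3), S(f_2,g_3)) all reduce to 0 modulo the current basis, so we have a Gröbner basis.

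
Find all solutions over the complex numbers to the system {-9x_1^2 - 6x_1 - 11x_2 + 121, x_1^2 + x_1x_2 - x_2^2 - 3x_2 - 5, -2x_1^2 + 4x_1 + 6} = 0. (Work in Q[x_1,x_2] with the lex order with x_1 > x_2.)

Compute a lex Gröbner basis by Buchberger's algorithm.
f_1 = -9x_1^2 - 6x_1 - 11x_2 + 121, LT = x_1^2.
f_2 = x_1^2 + x_1x_2 - x_2^2 - 3x_2 - 5, LT = x_1^2.
f_3 = -2x_1^2 + 4x_1 + 6, LT = x_1^2.

S(f_1,f_2): lcm = x_1^2. S = -x_1x_2 + 2/3x_1 + x_2^2 + 38/9x_2 - 76/9.
  leading term x_1x_2: no divisor's leading term divides it; move -x_1x_2 to the remainder.
  leading term x_1: no divisor's leading term divides it; move 2/3x_1 to the remainder.
  leading term x_2^2: no divisor's leading term divides it; move x_2^2 to the remainder.
  leading term x_2: no divisor's leading term divides it; move 38/9x_2 to the remainder.
  leading term 1: no divisor's leading term divides it; move -76/9 to the remainder.
  remainder -x_1x_2 + 2/3x_1 + x_2^2 + 38/9x_2 - 76/9 ≠ 0; add h_4 = -x_1x_2 + 2/3x_1 + x_2^2 + 38/9x_2 - 76/9 to the basis.

S(f_1,f_3): lcm = x_1^2. S = 8/3x_1 + 11/9x_2 - 94/9.
  leading term x_1: no divisor's leading term divides it; move 8/3x_1 to the remainder.
  leading term x_2: no divisor's leading term divides it; move 11/9x_2 to the remainder.
  leading term 1: no divisor's leading term divides it; move -94/9 to the remainder.
  remainder 8/3x_1 + 11/9x_2 - 94/9 ≠ 0; add h_5 = 8/3x_1 + 11/9x_2 - 94/9 to the basis.

S(f_1,h_4): lcm = x_1^2x_2. S = 2/3x_1^2 + x_1x_2^2 + 44/9x_1x_2 - 76/9x_1 + 11/9x_2^2 - 121/9x_2.
  leading term x_1^2: subtract (-2/27)·f_1 from 2/3x_1^2 + x_1x_2^2 + 44/9x_1x_2 - 76/9x_1 + 11/9x_2^2 - 121/9x_2 → x_1x_2^2 + 44/9x_1x_2 - 80/9x_1 + 11/9x_2^2 - 385/27x_2 + 242/27
  leading term x_1x_2^2: subtract (-x_2)·h_4 from x_1x_2^2 + 44/9x_1x_2 - 80/9x_1 + 11/9x_2^2 - 385/27x_2 + 242/27 → 50/9x_1x_2 - 80/9x_1 + x_2^3 + 49/9x_2^2 - 613/27x_2 + 242/27
  leading term x_1x_2: subtract (-50/9)·h_4 from 50/9x_1x_2 - 80/9x_1 + x_2^3 + 49/9x_2^2 - 613/27x_2 + 242/27 → -140/27x_1 + x_2^3 + 11x_2^2 + 61/81x_2 - 3074/81
  leading term x_1: subtract (-35/18)·h_5 from -140/27x_1 + x_2^3 + 11x_2^2 + 61/81x_2 - 3074/81 → x_2^3 + 11x_2^2 + 169/54x_2 - 1573/27
  leading term x_2^3: no divisor's leading term divides it; move x_2^3 to the remainder.
  leading term x_2^2: no divisor's leading term divides it; move 11x_2^2 to the remainder.
  leading term x_2: no divisor's leading term divides it; move 169/54x_2 to the remainder.
  leading term 1: no divisor's leading term divides it; move -1573/27 to the remainder.
  remainder x_2^3 + 11x_2^2 + 169/54x_2 - 1573/27 ≠ 0; add h_6 = x_2^3 + 11x_2^2 + 169/54x_2 - 1573/27 to the basis.

S(f_3,h_4): lcm = x_1^2x_2. S = 2/3x_1^2 + x_1x_2^2 + 20/9x_1x_2 - 76/9x_1 - 3x_2.
  leading term x_1^2: subtract (-2/27)·f_1 from 2/3x_1^2 + x_1x_2^2 + 20/9x_1x_2 - 76/9x_1 - 3x_2 → x_1x_2^2 + 20/9x_1x_2 - 80/9x_1 - 103/27x_2 + 242/27
  leading term x_1x_2^2: subtract (-x_2)·h_4 from x_1x_2^2 + 20/9x_1x_2 - 80/9x_1 - 103/27x_2 + 242/27 → 26/9x_1x_2 - 80/9x_1 + x_2^3 + 38/9x_2^2 - 331/27x_2 + 242/27
  leading term x_1x_2: subtract (-26/9)·h_4 from 26/9x_1x_2 - 80/9x_1 + x_2^3 + 38/9x_2^2 - 331/27x_2 + 242/27 → -188/27x_1 + x_2^3 + 64/9x_2^2 - 5/81x_2 - 1250/81
  leading term x_1: subtract (-47/18)·h_5 from -188/27x_1 + x_2^3 + 64/9x_2^2 - 5/81x_2 - 1250/81 → x_2^3 + 64/9x_2^2 + 169/54x_2 - 1153/27
  leading term x_2^3: subtract (1)·h_6 from x_2^3 + 64/9x_2^2 + 169/54x_2 - 1153/27 → -35/9x_2^2 + 140/9
  leading term x_2^2: no divisor's leading term divides it; move -35/9x_2^2 to the remainder.
  leading term 1: no divisor's leading term divides it; move 140/9 to the remainder.
  remainder -35/9x_2^2 + 140/9 ≠ 0; add h_7 = -35/9x_2^2 + 140/9 to the basis.

S(f_1,h_5): lcm = x_1^2. S = -11/24x_1x_2 + 55/12x_1 + 11/9x_2 - 121/9.
  leading term x_1x_2: subtract (11/24)·h_4 from -11/24x_1x_2 + 55/12x_1 + 11/9x_2 - 121/9 → 77/18x_1 - 11/24x_2^2 - 77/108x_2 - 517/54
  leading term x_1: subtract (77/48)·h_5 from 77/18x_1 - 11/24x_2^2 - 77/108x_2 - 517/54 → -11/24x_2^2 - 385/144x_2 + 517/72
  leading term x_2^2: subtract (33/280)·h_7 from -11/24x_2^2 - 385/144x_2 + 517/72 → -385/144x_2 + 385/72
  leading term x_2: no divisor's leading term divides it; move -385/144x_2 to the remainder.
  leading term 1: no divisor's leading term divides it; move 385/72 to the remainder.
  remainder -385/144x_2 + 385/72 ≠ 0; add h_8 = -385/144x_2 + 385/72 to the basis.

The other S-polynomials (S(f_2,f_3), S(f_2,h_4), S(f_2,h_5), S(f_3,h_5), S(h_4,h_5), S(f_1,h_6), S(f_2,h_6), S(f_3,h_6), S(h_4,h_6), S(h_5,h_6), S(f_1,h_7), S(f_2,h_7), S(f_3,h_7), S(h_4,h_7), S(h_5,h_7), S(h_6,h_7), S(f_1,h_8), S(f_2,h_8), S(f_3,h_8), S(h_4,h_8), S(h_5,h_8), S(h_6,h_8), S(h_7,h_8)) all reduce to 0 modulo the current basis, so we have a Gröbner basis.
Inter-reduce: drop elements whose leading term is divisible by another's, tail-reduce, and make monic.
Reduced Gröbner basis: {x_1 - 3, x_2 - 2}.

A lex Gröbner basis eliminates variables successively. Here x_2 - 2 depends only on x_2, with roots {2}; lifting each root through the earlier basis elements recovers the full solutions.
  x_2 = 2: the earlier basis element becomes x_1 - 3 = 0, giving x_1 = 3 — point (3, 2).
Substituting each solution back into the original system confirms all equations vanish.

{(3, 2)}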